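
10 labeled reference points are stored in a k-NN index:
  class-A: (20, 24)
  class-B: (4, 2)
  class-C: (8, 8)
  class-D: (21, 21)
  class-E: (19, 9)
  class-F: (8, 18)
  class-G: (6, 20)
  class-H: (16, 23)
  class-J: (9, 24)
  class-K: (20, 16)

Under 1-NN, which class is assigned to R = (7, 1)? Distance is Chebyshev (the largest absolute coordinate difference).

class-B

d(R, class-A) = max(13, 23) = 23
d(R, class-B) = max(3, 1) = 3
d(R, class-C) = max(1, 7) = 7
d(R, class-D) = max(14, 20) = 20
d(R, class-E) = max(12, 8) = 12
d(R, class-F) = max(1, 17) = 17
d(R, class-G) = max(1, 19) = 19
d(R, class-H) = max(9, 22) = 22
d(R, class-J) = max(2, 23) = 23
d(R, class-K) = max(13, 15) = 15
class-B is nearest.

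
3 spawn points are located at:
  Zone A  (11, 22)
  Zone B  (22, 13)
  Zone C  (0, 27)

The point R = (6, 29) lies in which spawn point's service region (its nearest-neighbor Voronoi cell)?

Zone C

Squared Euclidean distances:
d²(R, Zone A) = (6−11)² + (29−22)² = 25 + 49 = 74
d²(R, Zone B) = (6−22)² + (29−13)² = 256 + 256 = 512
d²(R, Zone C) = (6−0)² + (29−27)² = 36 + 4 = 40
Zone C is nearest.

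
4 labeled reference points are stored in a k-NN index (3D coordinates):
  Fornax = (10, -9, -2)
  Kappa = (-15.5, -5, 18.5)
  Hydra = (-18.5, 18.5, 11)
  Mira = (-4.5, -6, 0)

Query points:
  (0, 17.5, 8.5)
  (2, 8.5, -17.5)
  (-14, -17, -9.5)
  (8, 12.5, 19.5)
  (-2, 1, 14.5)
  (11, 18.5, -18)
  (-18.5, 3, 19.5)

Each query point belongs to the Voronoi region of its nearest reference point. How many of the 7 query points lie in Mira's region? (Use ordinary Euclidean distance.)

2

(0, 17.5, 8.5) — d² to each: Fornax:912.5, Kappa:846.5, Hydra:349.5, Mira:644.75 → nearest is Hydra
(2, 8.5, -17.5) — d² to each: Fornax:610.5, Kappa:1784.5, Hydra:1332.5, Mira:558.75 → nearest is Mira
(-14, -17, -9.5) — d² to each: Fornax:696.25, Kappa:930.25, Hydra:1700.75, Mira:301.5 → nearest is Mira
(8, 12.5, 19.5) — d² to each: Fornax:928.5, Kappa:859.5, Hydra:810.5, Mira:878.75 → nearest is Hydra
(-2, 1, 14.5) — d² to each: Fornax:516.25, Kappa:234.25, Hydra:590.75, Mira:265.5 → nearest is Kappa
(11, 18.5, -18) — d² to each: Fornax:1013.25, Kappa:2586.75, Hydra:1711.25, Mira:1164.5 → nearest is Fornax
(-18.5, 3, 19.5) — d² to each: Fornax:1418.5, Kappa:74, Hydra:312.5, Mira:657.25 → nearest is Kappa
2 of the 7 points have Mira as nearest.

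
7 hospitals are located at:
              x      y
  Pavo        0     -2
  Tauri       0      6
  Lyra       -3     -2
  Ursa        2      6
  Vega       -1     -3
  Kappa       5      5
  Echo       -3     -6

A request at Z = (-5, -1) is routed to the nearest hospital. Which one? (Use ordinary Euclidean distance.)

Lyra

Compare squared distances (the ordering matches that of the actual distances):
d²(Z, Pavo) = 25 + 1 = 26
d²(Z, Tauri) = 25 + 49 = 74
d²(Z, Lyra) = 4 + 1 = 5
d²(Z, Ursa) = 49 + 49 = 98
d²(Z, Vega) = 16 + 4 = 20
d²(Z, Kappa) = 100 + 36 = 136
d²(Z, Echo) = 4 + 25 = 29
Minimum is at Lyra.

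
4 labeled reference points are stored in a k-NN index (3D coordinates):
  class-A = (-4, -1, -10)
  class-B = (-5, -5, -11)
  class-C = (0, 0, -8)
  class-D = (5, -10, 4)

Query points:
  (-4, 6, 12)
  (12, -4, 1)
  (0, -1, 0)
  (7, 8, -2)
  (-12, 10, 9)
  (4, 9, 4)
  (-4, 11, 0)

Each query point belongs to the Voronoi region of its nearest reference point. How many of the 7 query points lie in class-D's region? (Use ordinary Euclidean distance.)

2

(-4, 6, 12) — d² to each: class-A:533, class-B:651, class-C:452, class-D:401 → nearest is class-D
(12, -4, 1) — d² to each: class-A:386, class-B:434, class-C:241, class-D:94 → nearest is class-D
(0, -1, 0) — d² to each: class-A:116, class-B:162, class-C:65, class-D:122 → nearest is class-C
(7, 8, -2) — d² to each: class-A:266, class-B:394, class-C:149, class-D:364 → nearest is class-C
(-12, 10, 9) — d² to each: class-A:546, class-B:674, class-C:533, class-D:714 → nearest is class-C
(4, 9, 4) — d² to each: class-A:360, class-B:502, class-C:241, class-D:362 → nearest is class-C
(-4, 11, 0) — d² to each: class-A:244, class-B:378, class-C:201, class-D:538 → nearest is class-C
2 of the 7 points have class-D as nearest.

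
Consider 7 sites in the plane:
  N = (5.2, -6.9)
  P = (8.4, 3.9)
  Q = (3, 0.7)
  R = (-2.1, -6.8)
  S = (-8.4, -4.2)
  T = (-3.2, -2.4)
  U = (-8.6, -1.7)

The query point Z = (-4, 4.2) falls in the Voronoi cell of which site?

T

Compare squared distances (the ordering matches that of the actual distances):
|ZN|² = 84.64 + 123.21 = 207.85
|ZP|² = 153.76 + 0.09 = 153.85
|ZQ|² = 49 + 12.25 = 61.25
|ZR|² = 3.61 + 121 = 124.61
|ZS|² = 19.36 + 70.56 = 89.92
|ZT|² = 0.64 + 43.56 = 44.2
|ZU|² = 21.16 + 34.81 = 55.97
T is nearest.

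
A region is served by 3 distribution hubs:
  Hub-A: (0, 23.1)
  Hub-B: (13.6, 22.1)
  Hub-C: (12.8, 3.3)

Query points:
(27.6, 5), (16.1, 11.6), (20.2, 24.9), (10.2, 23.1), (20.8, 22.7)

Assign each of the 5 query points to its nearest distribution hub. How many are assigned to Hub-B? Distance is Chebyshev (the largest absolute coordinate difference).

3

(27.6, 5) — d to each: Hub-A:27.6, Hub-B:17.1, Hub-C:14.8 → nearest is Hub-C
(16.1, 11.6) — d to each: Hub-A:16.1, Hub-B:10.5, Hub-C:8.3 → nearest is Hub-C
(20.2, 24.9) — d to each: Hub-A:20.2, Hub-B:6.6, Hub-C:21.6 → nearest is Hub-B
(10.2, 23.1) — d to each: Hub-A:10.2, Hub-B:3.4, Hub-C:19.8 → nearest is Hub-B
(20.8, 22.7) — d to each: Hub-A:20.8, Hub-B:7.2, Hub-C:19.4 → nearest is Hub-B
3 of the 5 points have Hub-B as nearest.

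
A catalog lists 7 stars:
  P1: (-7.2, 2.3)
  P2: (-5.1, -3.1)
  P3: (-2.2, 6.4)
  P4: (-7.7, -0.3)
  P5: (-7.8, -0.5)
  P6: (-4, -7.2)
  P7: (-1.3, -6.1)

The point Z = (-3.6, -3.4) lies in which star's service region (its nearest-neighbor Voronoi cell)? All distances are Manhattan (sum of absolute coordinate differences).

P2

d(Z,P1) = |-3.6−(-7.2)| + |-3.4−2.3| = 3.6 + 5.7 = 9.3
d(Z,P2) = |-3.6−(-5.1)| + |-3.4−(-3.1)| = 1.5 + 0.3 = 1.8
d(Z,P3) = |-3.6−(-2.2)| + |-3.4−6.4| = 1.4 + 9.8 = 11.2
d(Z,P4) = |-3.6−(-7.7)| + |-3.4−(-0.3)| = 4.1 + 3.1 = 7.2
d(Z,P5) = |-3.6−(-7.8)| + |-3.4−(-0.5)| = 4.2 + 2.9 = 7.1
d(Z,P6) = |-3.6−(-4)| + |-3.4−(-7.2)| = 0.4 + 3.8 = 4.2
d(Z,P7) = |-3.6−(-1.3)| + |-3.4−(-6.1)| = 2.3 + 2.7 = 5
Minimum is at P2.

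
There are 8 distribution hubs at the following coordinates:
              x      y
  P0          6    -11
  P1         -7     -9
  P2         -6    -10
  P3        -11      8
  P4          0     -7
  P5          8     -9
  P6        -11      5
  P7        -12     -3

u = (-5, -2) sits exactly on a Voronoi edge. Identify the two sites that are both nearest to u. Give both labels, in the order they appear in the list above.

P4 and P7

Squared distances from u to each site:
|uP0|² = 121 + 81 = 202
|uP1|² = 4 + 49 = 53
|uP2|² = 1 + 64 = 65
|uP3|² = 36 + 100 = 136
|uP4|² = 25 + 25 = 50
|uP5|² = 169 + 49 = 218
|uP6|² = 36 + 49 = 85
|uP7|² = 49 + 1 = 50
u is equidistant from P4 and P7 (both at squared distance 50), and every other site is strictly farther — so u lies on the P4–P7 Voronoi edge.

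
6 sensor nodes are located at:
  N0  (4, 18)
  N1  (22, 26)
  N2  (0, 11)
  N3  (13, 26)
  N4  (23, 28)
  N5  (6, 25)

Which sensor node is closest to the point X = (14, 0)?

Since √ is increasing, it suffices to compare squared distances:
|XN0|² = (14−4)² + (0−18)² = 100 + 324 = 424
|XN1|² = (14−22)² + (0−26)² = 64 + 676 = 740
|XN2|² = (14−0)² + (0−11)² = 196 + 121 = 317
|XN3|² = (14−13)² + (0−26)² = 1 + 676 = 677
|XN4|² = (14−23)² + (0−28)² = 81 + 784 = 865
|XN5|² = (14−6)² + (0−25)² = 64 + 625 = 689
Minimum is at N2.

N2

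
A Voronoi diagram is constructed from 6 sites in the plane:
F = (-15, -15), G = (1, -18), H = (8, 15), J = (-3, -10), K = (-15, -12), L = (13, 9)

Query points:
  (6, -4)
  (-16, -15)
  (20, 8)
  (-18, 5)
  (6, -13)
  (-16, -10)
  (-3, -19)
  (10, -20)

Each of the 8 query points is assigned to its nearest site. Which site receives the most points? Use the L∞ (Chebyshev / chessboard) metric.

G

(6, -4) — d to each: F:21, G:14, H:19, J:9, K:21, L:13 → nearest is J
(-16, -15) — d to each: F:1, G:17, H:30, J:13, K:3, L:29 → nearest is F
(20, 8) — d to each: F:35, G:26, H:12, J:23, K:35, L:7 → nearest is L
(-18, 5) — d to each: F:20, G:23, H:26, J:15, K:17, L:31 → nearest is J
(6, -13) — d to each: F:21, G:5, H:28, J:9, K:21, L:22 → nearest is G
(-16, -10) — d to each: F:5, G:17, H:25, J:13, K:2, L:29 → nearest is K
(-3, -19) — d to each: F:12, G:4, H:34, J:9, K:12, L:28 → nearest is G
(10, -20) — d to each: F:25, G:9, H:35, J:13, K:25, L:29 → nearest is G
Tally — F:1, G:3, J:2, K:1, L:1. G captures the most (3).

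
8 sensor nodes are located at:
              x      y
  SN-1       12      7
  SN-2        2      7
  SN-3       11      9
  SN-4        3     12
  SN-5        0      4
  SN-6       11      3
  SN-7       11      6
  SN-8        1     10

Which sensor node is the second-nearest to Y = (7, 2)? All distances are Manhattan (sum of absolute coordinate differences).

SN-7

d(Y, SN-1) = 5 + 5 = 10
d(Y, SN-2) = 5 + 5 = 10
d(Y, SN-3) = 4 + 7 = 11
d(Y, SN-4) = 4 + 10 = 14
d(Y, SN-5) = 7 + 2 = 9
d(Y, SN-6) = 4 + 1 = 5
d(Y, SN-7) = 4 + 4 = 8
d(Y, SN-8) = 6 + 8 = 14
Sorted ascending: SN-6, SN-7, SN-5, … — the second-nearest is SN-7.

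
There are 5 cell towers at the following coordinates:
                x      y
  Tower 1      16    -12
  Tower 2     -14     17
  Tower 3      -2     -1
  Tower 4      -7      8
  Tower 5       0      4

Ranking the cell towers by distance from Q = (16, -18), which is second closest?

Compare squared distances (the ordering matches that of the actual distances):
d²(Q, Tower 1) = (16−16)² + (-18−(-12))² = 0 + 36 = 36
d²(Q, Tower 2) = (16−(-14))² + (-18−17)² = 900 + 1225 = 2125
d²(Q, Tower 3) = (16−(-2))² + (-18−(-1))² = 324 + 289 = 613
d²(Q, Tower 4) = (16−(-7))² + (-18−8)² = 529 + 676 = 1205
d²(Q, Tower 5) = (16−0)² + (-18−4)² = 256 + 484 = 740
Sorted ascending: Tower 1, Tower 3, Tower 5, … — the second-nearest is Tower 3.

Tower 3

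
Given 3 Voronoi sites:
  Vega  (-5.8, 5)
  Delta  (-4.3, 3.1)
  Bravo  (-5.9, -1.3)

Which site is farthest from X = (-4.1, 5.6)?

Bravo

Since √ is increasing, it suffices to compare squared distances:
d²(X, Vega) = (-4.1−(-5.8))² + (5.6−5)² = 2.89 + 0.36 = 3.25
d²(X, Delta) = (-4.1−(-4.3))² + (5.6−3.1)² = 0.04 + 6.25 = 6.29
d²(X, Bravo) = (-4.1−(-5.9))² + (5.6−(-1.3))² = 3.24 + 47.61 = 50.85
The largest is to Bravo.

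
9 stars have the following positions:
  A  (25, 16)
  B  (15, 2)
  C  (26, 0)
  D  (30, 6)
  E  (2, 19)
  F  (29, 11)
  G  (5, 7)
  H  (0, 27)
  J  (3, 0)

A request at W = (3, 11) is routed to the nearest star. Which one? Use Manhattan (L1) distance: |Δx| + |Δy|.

G

d(W,A) = 22 + 5 = 27
d(W,B) = 12 + 9 = 21
d(W,C) = 23 + 11 = 34
d(W,D) = 27 + 5 = 32
d(W,E) = 1 + 8 = 9
d(W,F) = 26 + 0 = 26
d(W,G) = 2 + 4 = 6
d(W,H) = 3 + 16 = 19
d(W,J) = 0 + 11 = 11
G is nearest.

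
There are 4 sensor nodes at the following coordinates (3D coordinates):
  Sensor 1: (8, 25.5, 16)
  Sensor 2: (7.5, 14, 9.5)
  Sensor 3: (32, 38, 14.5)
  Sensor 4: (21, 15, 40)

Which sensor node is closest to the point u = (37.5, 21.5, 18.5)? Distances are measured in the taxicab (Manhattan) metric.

Sensor 3

d(u, Sensor 1) = |37.5−8| + |21.5−25.5| + |18.5−16| = 29.5 + 4 + 2.5 = 36
d(u, Sensor 2) = |37.5−7.5| + |21.5−14| + |18.5−9.5| = 30 + 7.5 + 9 = 46.5
d(u, Sensor 3) = |37.5−32| + |21.5−38| + |18.5−14.5| = 5.5 + 16.5 + 4 = 26
d(u, Sensor 4) = |37.5−21| + |21.5−15| + |18.5−40| = 16.5 + 6.5 + 21.5 = 44.5
The smallest is to Sensor 3, so u lies in the Voronoi region of Sensor 3.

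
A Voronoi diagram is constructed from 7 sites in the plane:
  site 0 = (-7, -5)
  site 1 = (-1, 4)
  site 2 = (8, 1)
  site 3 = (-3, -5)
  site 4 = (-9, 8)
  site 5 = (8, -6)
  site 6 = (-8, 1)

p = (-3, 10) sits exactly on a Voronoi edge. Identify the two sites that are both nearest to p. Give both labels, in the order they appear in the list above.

Squared distances from p to each site:
d²(p, site 0) = (-3−(-7))² + (10−(-5))² = 16 + 225 = 241
d²(p, site 1) = (-3−(-1))² + (10−4)² = 4 + 36 = 40
d²(p, site 2) = (-3−8)² + (10−1)² = 121 + 81 = 202
d²(p, site 3) = (-3−(-3))² + (10−(-5))² = 0 + 225 = 225
d²(p, site 4) = (-3−(-9))² + (10−8)² = 36 + 4 = 40
d²(p, site 5) = (-3−8)² + (10−(-6))² = 121 + 256 = 377
d²(p, site 6) = (-3−(-8))² + (10−1)² = 25 + 81 = 106
p is equidistant from site 1 and site 4 (both at squared distance 40), and every other site is strictly farther — so p lies on the site 1–site 4 Voronoi edge.

site 1 and site 4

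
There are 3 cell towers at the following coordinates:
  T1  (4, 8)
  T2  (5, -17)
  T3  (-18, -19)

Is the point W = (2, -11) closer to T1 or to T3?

T1

Compare squared distances:
|WT1|² = (2−4)² + (-11−8)² = 4 + 361 = 365
|WT3|² = (2−(-18))² + (-11−(-19))² = 400 + 64 = 464
365 < 464, so T1 is closer.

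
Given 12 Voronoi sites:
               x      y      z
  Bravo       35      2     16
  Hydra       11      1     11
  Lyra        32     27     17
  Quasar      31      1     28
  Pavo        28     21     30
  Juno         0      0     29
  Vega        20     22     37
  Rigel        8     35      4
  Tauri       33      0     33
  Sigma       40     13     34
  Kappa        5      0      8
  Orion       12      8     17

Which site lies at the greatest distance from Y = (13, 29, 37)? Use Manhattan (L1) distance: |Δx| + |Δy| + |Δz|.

d(Y, Bravo) = 22 + 27 + 21 = 70
d(Y, Hydra) = 2 + 28 + 26 = 56
d(Y, Lyra) = 19 + 2 + 20 = 41
d(Y, Quasar) = 18 + 28 + 9 = 55
d(Y, Pavo) = 15 + 8 + 7 = 30
d(Y, Juno) = 13 + 29 + 8 = 50
d(Y, Vega) = 7 + 7 + 0 = 14
d(Y, Rigel) = 5 + 6 + 33 = 44
d(Y, Tauri) = 20 + 29 + 4 = 53
d(Y, Sigma) = 27 + 16 + 3 = 46
d(Y, Kappa) = 8 + 29 + 29 = 66
d(Y, Orion) = 1 + 21 + 20 = 42
The largest is to Bravo.

Bravo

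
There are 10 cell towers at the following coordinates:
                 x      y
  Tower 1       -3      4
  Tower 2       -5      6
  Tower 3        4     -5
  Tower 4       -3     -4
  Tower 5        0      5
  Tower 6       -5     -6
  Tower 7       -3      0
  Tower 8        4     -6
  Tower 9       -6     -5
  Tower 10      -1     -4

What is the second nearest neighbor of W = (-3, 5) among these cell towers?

Squared Euclidean distances:
d²(W, Tower 1) = (-3−(-3))² + (5−4)² = 0 + 1 = 1
d²(W, Tower 2) = (-3−(-5))² + (5−6)² = 4 + 1 = 5
d²(W, Tower 3) = (-3−4)² + (5−(-5))² = 49 + 100 = 149
d²(W, Tower 4) = (-3−(-3))² + (5−(-4))² = 0 + 81 = 81
d²(W, Tower 5) = (-3−0)² + (5−5)² = 9 + 0 = 9
d²(W, Tower 6) = (-3−(-5))² + (5−(-6))² = 4 + 121 = 125
d²(W, Tower 7) = (-3−(-3))² + (5−0)² = 0 + 25 = 25
d²(W, Tower 8) = (-3−4)² + (5−(-6))² = 49 + 121 = 170
d²(W, Tower 9) = (-3−(-6))² + (5−(-5))² = 9 + 100 = 109
d²(W, Tower 10) = (-3−(-1))² + (5−(-4))² = 4 + 81 = 85
Sorted ascending: Tower 1, Tower 2, Tower 5, … — the second-nearest is Tower 2.

Tower 2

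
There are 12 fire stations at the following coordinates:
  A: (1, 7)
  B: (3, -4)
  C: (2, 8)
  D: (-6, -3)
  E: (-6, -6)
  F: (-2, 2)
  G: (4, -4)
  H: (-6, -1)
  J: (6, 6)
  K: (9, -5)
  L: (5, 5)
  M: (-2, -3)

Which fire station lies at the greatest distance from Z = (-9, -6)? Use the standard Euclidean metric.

J

Compare squared distances (the ordering matches that of the actual distances):
|ZA|² = (-9−1)² + (-6−7)² = 100 + 169 = 269
|ZB|² = (-9−3)² + (-6−(-4))² = 144 + 4 = 148
|ZC|² = (-9−2)² + (-6−8)² = 121 + 196 = 317
|ZD|² = (-9−(-6))² + (-6−(-3))² = 9 + 9 = 18
|ZE|² = (-9−(-6))² + (-6−(-6))² = 9 + 0 = 9
|ZF|² = (-9−(-2))² + (-6−2)² = 49 + 64 = 113
|ZG|² = (-9−4)² + (-6−(-4))² = 169 + 4 = 173
|ZH|² = (-9−(-6))² + (-6−(-1))² = 9 + 25 = 34
|ZJ|² = (-9−6)² + (-6−6)² = 225 + 144 = 369
|ZK|² = (-9−9)² + (-6−(-5))² = 324 + 1 = 325
|ZL|² = (-9−5)² + (-6−5)² = 196 + 121 = 317
|ZM|² = (-9−(-2))² + (-6−(-3))² = 49 + 9 = 58
The largest is to J.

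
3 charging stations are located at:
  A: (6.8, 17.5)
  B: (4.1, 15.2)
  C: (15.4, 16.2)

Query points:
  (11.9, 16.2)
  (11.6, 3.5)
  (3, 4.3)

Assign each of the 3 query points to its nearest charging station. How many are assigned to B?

(11.9, 16.2) — d² to each: A:27.7, B:61.84, C:12.25 → nearest is C
(11.6, 3.5) — d² to each: A:219.04, B:193.14, C:175.73 → nearest is C
(3, 4.3) — d² to each: A:188.68, B:120.02, C:295.37 → nearest is B
1 of the 3 points has B as nearest.

1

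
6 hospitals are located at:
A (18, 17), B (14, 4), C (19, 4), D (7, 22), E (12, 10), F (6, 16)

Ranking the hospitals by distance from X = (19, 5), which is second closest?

Since √ is increasing, it suffices to compare squared distances:
|XA|² = (19−18)² + (5−17)² = 1 + 144 = 145
|XB|² = (19−14)² + (5−4)² = 25 + 1 = 26
|XC|² = (19−19)² + (5−4)² = 0 + 1 = 1
|XD|² = (19−7)² + (5−22)² = 144 + 289 = 433
|XE|² = (19−12)² + (5−10)² = 49 + 25 = 74
|XF|² = (19−6)² + (5−16)² = 169 + 121 = 290
Sorted ascending: C, B, E, … — the second-nearest is B.

B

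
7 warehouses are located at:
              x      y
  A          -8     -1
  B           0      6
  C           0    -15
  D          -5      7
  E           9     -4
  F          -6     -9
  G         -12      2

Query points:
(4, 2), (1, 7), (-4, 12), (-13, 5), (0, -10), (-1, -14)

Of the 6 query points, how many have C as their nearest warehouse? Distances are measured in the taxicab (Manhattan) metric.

(4, 2) — d to each: A:15, B:8, C:21, D:14, E:11, F:21, G:16 → nearest is B
(1, 7) — d to each: A:17, B:2, C:23, D:6, E:19, F:23, G:18 → nearest is B
(-4, 12) — d to each: A:17, B:10, C:31, D:6, E:29, F:23, G:18 → nearest is D
(-13, 5) — d to each: A:11, B:14, C:33, D:10, E:31, F:21, G:4 → nearest is G
(0, -10) — d to each: A:17, B:16, C:5, D:22, E:15, F:7, G:24 → nearest is C
(-1, -14) — d to each: A:20, B:21, C:2, D:25, E:20, F:10, G:27 → nearest is C
2 of the 6 points have C as nearest.

2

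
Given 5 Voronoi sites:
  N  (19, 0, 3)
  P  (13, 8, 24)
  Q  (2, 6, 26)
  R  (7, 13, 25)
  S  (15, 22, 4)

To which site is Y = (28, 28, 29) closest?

P

Squared Euclidean distances:
|YN|² = 81 + 784 + 676 = 1541
|YP|² = 225 + 400 + 25 = 650
|YQ|² = 676 + 484 + 9 = 1169
|YR|² = 441 + 225 + 16 = 682
|YS|² = 169 + 36 + 625 = 830
The smallest is to P, so Y lies in the Voronoi region of P.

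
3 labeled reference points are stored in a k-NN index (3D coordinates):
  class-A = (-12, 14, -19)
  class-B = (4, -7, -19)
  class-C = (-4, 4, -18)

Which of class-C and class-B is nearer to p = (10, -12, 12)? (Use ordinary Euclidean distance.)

Compare squared distances:
d²(p, class-C) = (10−(-4))² + (-12−4)² + (12−(-18))² = 196 + 256 + 900 = 1352
d²(p, class-B) = (10−4)² + (-12−(-7))² + (12−(-19))² = 36 + 25 + 961 = 1022
1352 > 1022, so class-B is closer.

class-B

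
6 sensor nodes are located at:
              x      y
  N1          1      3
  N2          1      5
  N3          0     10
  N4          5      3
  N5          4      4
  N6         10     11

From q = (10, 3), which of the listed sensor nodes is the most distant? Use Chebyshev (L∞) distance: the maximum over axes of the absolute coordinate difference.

d(q,N1) = max(9, 0) = 9
d(q,N2) = max(9, 2) = 9
d(q,N3) = max(10, 7) = 10
d(q,N4) = max(5, 0) = 5
d(q,N5) = max(6, 1) = 6
d(q,N6) = max(0, 8) = 8
The largest is to N3.

N3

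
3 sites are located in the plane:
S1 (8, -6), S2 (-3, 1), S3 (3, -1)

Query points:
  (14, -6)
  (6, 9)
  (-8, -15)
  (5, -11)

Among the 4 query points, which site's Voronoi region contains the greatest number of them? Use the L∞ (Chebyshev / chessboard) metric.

S1

(14, -6) — d to each: S1:6, S2:17, S3:11 → nearest is S1
(6, 9) — d to each: S1:15, S2:9, S3:10 → nearest is S2
(-8, -15) — d to each: S1:16, S2:16, S3:14 → nearest is S3
(5, -11) — d to each: S1:5, S2:12, S3:10 → nearest is S1
Tally — S1:2, S2:1, S3:1. S1 captures the most (2).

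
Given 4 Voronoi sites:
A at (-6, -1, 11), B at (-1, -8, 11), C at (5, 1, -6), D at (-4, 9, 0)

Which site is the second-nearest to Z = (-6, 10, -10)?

Compare squared distances (the ordering matches that of the actual distances):
|ZA|² = (-6−(-6))² + (10−(-1))² + (-10−11)² = 0 + 121 + 441 = 562
|ZB|² = (-6−(-1))² + (10−(-8))² + (-10−11)² = 25 + 324 + 441 = 790
|ZC|² = (-6−5)² + (10−1)² + (-10−(-6))² = 121 + 81 + 16 = 218
|ZD|² = (-6−(-4))² + (10−9)² + (-10−0)² = 4 + 1 + 100 = 105
Sorted ascending: D, C, A, … — the second-nearest is C.

C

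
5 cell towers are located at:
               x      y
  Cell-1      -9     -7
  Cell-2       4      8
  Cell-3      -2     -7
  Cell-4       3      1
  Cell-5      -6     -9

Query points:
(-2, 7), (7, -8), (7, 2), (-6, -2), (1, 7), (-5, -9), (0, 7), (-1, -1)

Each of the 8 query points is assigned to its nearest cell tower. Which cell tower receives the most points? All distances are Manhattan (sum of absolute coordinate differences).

Cell-2

(-2, 7) — d to each: Cell-1:21, Cell-2:7, Cell-3:14, Cell-4:11, Cell-5:20 → nearest is Cell-2
(7, -8) — d to each: Cell-1:17, Cell-2:19, Cell-3:10, Cell-4:13, Cell-5:14 → nearest is Cell-3
(7, 2) — d to each: Cell-1:25, Cell-2:9, Cell-3:18, Cell-4:5, Cell-5:24 → nearest is Cell-4
(-6, -2) — d to each: Cell-1:8, Cell-2:20, Cell-3:9, Cell-4:12, Cell-5:7 → nearest is Cell-5
(1, 7) — d to each: Cell-1:24, Cell-2:4, Cell-3:17, Cell-4:8, Cell-5:23 → nearest is Cell-2
(-5, -9) — d to each: Cell-1:6, Cell-2:26, Cell-3:5, Cell-4:18, Cell-5:1 → nearest is Cell-5
(0, 7) — d to each: Cell-1:23, Cell-2:5, Cell-3:16, Cell-4:9, Cell-5:22 → nearest is Cell-2
(-1, -1) — d to each: Cell-1:14, Cell-2:14, Cell-3:7, Cell-4:6, Cell-5:13 → nearest is Cell-4
Tally — Cell-2:3, Cell-3:1, Cell-4:2, Cell-5:2. Cell-2 captures the most (3).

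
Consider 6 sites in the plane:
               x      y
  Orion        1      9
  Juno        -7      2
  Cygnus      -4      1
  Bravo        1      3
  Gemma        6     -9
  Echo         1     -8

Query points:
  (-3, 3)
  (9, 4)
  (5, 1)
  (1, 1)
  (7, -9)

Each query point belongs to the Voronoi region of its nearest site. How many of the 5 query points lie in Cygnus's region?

(-3, 3) — d² to each: Orion:52, Juno:17, Cygnus:5, Bravo:16, Gemma:225, Echo:137 → nearest is Cygnus
(9, 4) — d² to each: Orion:89, Juno:260, Cygnus:178, Bravo:65, Gemma:178, Echo:208 → nearest is Bravo
(5, 1) — d² to each: Orion:80, Juno:145, Cygnus:81, Bravo:20, Gemma:101, Echo:97 → nearest is Bravo
(1, 1) — d² to each: Orion:64, Juno:65, Cygnus:25, Bravo:4, Gemma:125, Echo:81 → nearest is Bravo
(7, -9) — d² to each: Orion:360, Juno:317, Cygnus:221, Bravo:180, Gemma:1, Echo:37 → nearest is Gemma
1 of the 5 points has Cygnus as nearest.

1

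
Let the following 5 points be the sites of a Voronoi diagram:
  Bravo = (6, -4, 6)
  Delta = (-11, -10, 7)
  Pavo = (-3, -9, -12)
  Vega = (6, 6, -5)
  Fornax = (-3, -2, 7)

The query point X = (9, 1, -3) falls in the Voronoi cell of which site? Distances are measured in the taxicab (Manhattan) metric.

d(X, Bravo) = |9−6| + |1−(-4)| + |-3−6| = 3 + 5 + 9 = 17
d(X, Delta) = |9−(-11)| + |1−(-10)| + |-3−7| = 20 + 11 + 10 = 41
d(X, Pavo) = |9−(-3)| + |1−(-9)| + |-3−(-12)| = 12 + 10 + 9 = 31
d(X, Vega) = |9−6| + |1−6| + |-3−(-5)| = 3 + 5 + 2 = 10
d(X, Fornax) = |9−(-3)| + |1−(-2)| + |-3−7| = 12 + 3 + 10 = 25
Vega is nearest.

Vega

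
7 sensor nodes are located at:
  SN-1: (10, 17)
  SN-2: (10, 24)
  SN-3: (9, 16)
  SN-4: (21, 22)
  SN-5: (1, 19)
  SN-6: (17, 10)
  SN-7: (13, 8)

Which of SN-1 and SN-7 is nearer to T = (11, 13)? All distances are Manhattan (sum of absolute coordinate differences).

SN-1

d(T, SN-1) = |11−10| + |13−17| = 1 + 4 = 5
d(T, SN-7) = |11−13| + |13−8| = 2 + 5 = 7
5 < 7, so SN-1 is closer.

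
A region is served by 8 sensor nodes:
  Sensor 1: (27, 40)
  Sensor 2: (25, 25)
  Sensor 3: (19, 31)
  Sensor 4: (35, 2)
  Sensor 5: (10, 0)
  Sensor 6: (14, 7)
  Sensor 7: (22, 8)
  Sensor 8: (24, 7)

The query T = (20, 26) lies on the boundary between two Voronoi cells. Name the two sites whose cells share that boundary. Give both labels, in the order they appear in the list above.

Squared distances from T to each site:
d²(T, Sensor 1) = (20−27)² + (26−40)² = 49 + 196 = 245
d²(T, Sensor 2) = (20−25)² + (26−25)² = 25 + 1 = 26
d²(T, Sensor 3) = (20−19)² + (26−31)² = 1 + 25 = 26
d²(T, Sensor 4) = (20−35)² + (26−2)² = 225 + 576 = 801
d²(T, Sensor 5) = (20−10)² + (26−0)² = 100 + 676 = 776
d²(T, Sensor 6) = (20−14)² + (26−7)² = 36 + 361 = 397
d²(T, Sensor 7) = (20−22)² + (26−8)² = 4 + 324 = 328
d²(T, Sensor 8) = (20−24)² + (26−7)² = 16 + 361 = 377
T is equidistant from Sensor 2 and Sensor 3 (both at squared distance 26), and every other site is strictly farther — so T lies on the Sensor 2–Sensor 3 Voronoi edge.

Sensor 2 and Sensor 3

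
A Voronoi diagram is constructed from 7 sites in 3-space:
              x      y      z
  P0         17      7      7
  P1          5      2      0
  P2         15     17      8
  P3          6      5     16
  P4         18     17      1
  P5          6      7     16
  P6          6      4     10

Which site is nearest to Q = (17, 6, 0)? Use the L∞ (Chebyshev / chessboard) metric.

d(Q,P0) = max(0, 1, 7) = 7
d(Q,P1) = max(12, 4, 0) = 12
d(Q,P2) = max(2, 11, 8) = 11
d(Q,P3) = max(11, 1, 16) = 16
d(Q,P4) = max(1, 11, 1) = 11
d(Q,P5) = max(11, 1, 16) = 16
d(Q,P6) = max(11, 2, 10) = 11
The smallest is to P0, so Q lies in the Voronoi region of P0.

P0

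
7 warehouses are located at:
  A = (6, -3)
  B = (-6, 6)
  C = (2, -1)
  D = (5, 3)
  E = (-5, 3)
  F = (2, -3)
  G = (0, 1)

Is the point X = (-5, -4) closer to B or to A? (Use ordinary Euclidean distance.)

B

Compare squared distances:
|XB|² = (-5−(-6))² + (-4−6)² = 1 + 100 = 101
|XA|² = (-5−6)² + (-4−(-3))² = 121 + 1 = 122
101 < 122, so B is closer.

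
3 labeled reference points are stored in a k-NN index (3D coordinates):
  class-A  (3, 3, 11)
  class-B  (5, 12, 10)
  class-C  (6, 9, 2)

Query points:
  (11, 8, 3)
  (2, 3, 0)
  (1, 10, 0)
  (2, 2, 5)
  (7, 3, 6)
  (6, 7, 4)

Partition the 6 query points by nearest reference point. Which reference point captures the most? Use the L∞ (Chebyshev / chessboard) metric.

(11, 8, 3) — d to each: class-A:8, class-B:7, class-C:5 → nearest is class-C
(2, 3, 0) — d to each: class-A:11, class-B:10, class-C:6 → nearest is class-C
(1, 10, 0) — d to each: class-A:11, class-B:10, class-C:5 → nearest is class-C
(2, 2, 5) — d to each: class-A:6, class-B:10, class-C:7 → nearest is class-A
(7, 3, 6) — d to each: class-A:5, class-B:9, class-C:6 → nearest is class-A
(6, 7, 4) — d to each: class-A:7, class-B:6, class-C:2 → nearest is class-C
Tally — class-A:2, class-C:4. class-C captures the most (4).

class-C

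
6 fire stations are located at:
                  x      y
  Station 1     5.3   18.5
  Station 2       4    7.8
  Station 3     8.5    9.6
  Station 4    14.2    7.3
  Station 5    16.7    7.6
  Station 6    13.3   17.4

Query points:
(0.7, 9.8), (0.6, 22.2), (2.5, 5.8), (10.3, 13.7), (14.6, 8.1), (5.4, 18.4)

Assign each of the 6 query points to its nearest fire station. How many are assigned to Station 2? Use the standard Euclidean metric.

2

(0.7, 9.8) — d² to each: Station 1:96.85, Station 2:14.89, Station 3:60.88, Station 4:188.5, Station 5:260.84, Station 6:216.52 → nearest is Station 2
(0.6, 22.2) — d² to each: Station 1:35.78, Station 2:218.92, Station 3:221.17, Station 4:406.97, Station 5:472.37, Station 6:184.33 → nearest is Station 1
(2.5, 5.8) — d² to each: Station 1:169.13, Station 2:6.25, Station 3:50.44, Station 4:139.14, Station 5:204.88, Station 6:251.2 → nearest is Station 2
(10.3, 13.7) — d² to each: Station 1:48.04, Station 2:74.5, Station 3:20.05, Station 4:56.17, Station 5:78.17, Station 6:22.69 → nearest is Station 3
(14.6, 8.1) — d² to each: Station 1:194.65, Station 2:112.45, Station 3:39.46, Station 4:0.8, Station 5:4.66, Station 6:88.18 → nearest is Station 4
(5.4, 18.4) — d² to each: Station 1:0.02, Station 2:114.32, Station 3:87.05, Station 4:200.65, Station 5:244.33, Station 6:63.41 → nearest is Station 1
2 of the 6 points have Station 2 as nearest.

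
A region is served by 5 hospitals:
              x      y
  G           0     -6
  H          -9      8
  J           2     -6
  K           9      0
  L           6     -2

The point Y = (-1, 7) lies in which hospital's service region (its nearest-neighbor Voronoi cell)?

Since √ is increasing, it suffices to compare squared distances:
|YG|² = (-1−0)² + (7−(-6))² = 1 + 169 = 170
|YH|² = (-1−(-9))² + (7−8)² = 64 + 1 = 65
|YJ|² = (-1−2)² + (7−(-6))² = 9 + 169 = 178
|YK|² = (-1−9)² + (7−0)² = 100 + 49 = 149
|YL|² = (-1−6)² + (7−(-2))² = 49 + 81 = 130
H is nearest.

H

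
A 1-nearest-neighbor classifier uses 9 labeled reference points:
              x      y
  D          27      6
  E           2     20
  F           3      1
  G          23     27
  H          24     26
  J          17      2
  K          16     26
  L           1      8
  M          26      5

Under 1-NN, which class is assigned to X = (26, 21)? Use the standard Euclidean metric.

H

Since √ is increasing, it suffices to compare squared distances:
|XD|² = (26−27)² + (21−6)² = 1 + 225 = 226
|XE|² = (26−2)² + (21−20)² = 576 + 1 = 577
|XF|² = (26−3)² + (21−1)² = 529 + 400 = 929
|XG|² = (26−23)² + (21−27)² = 9 + 36 = 45
|XH|² = (26−24)² + (21−26)² = 4 + 25 = 29
|XJ|² = (26−17)² + (21−2)² = 81 + 361 = 442
|XK|² = (26−16)² + (21−26)² = 100 + 25 = 125
|XL|² = (26−1)² + (21−8)² = 625 + 169 = 794
|XM|² = (26−26)² + (21−5)² = 0 + 256 = 256
Minimum is at H.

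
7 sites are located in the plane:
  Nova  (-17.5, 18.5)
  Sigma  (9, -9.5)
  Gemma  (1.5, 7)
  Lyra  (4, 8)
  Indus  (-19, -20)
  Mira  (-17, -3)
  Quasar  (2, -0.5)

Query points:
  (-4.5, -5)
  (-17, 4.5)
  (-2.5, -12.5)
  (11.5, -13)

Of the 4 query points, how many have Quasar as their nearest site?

1

(-4.5, -5) — d² to each: Nova:721.25, Sigma:202.5, Gemma:180, Lyra:241.25, Indus:435.25, Mira:160.25, Quasar:62.5 → nearest is Quasar
(-17, 4.5) — d² to each: Nova:196.25, Sigma:872, Gemma:348.5, Lyra:453.25, Indus:604.25, Mira:56.25, Quasar:386 → nearest is Mira
(-2.5, -12.5) — d² to each: Nova:1186, Sigma:141.25, Gemma:396.25, Lyra:462.5, Indus:328.5, Mira:300.5, Quasar:164.25 → nearest is Sigma
(11.5, -13) — d² to each: Nova:1833.25, Sigma:18.5, Gemma:500, Lyra:497.25, Indus:979.25, Mira:912.25, Quasar:246.5 → nearest is Sigma
1 of the 4 points has Quasar as nearest.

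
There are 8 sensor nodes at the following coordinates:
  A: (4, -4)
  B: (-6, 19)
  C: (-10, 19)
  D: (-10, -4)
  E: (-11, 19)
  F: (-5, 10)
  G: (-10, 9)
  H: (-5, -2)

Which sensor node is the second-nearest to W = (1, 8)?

G

Compare squared distances (the ordering matches that of the actual distances):
|WA|² = (1−4)² + (8−(-4))² = 9 + 144 = 153
|WB|² = (1−(-6))² + (8−19)² = 49 + 121 = 170
|WC|² = (1−(-10))² + (8−19)² = 121 + 121 = 242
|WD|² = (1−(-10))² + (8−(-4))² = 121 + 144 = 265
|WE|² = (1−(-11))² + (8−19)² = 144 + 121 = 265
|WF|² = (1−(-5))² + (8−10)² = 36 + 4 = 40
|WG|² = (1−(-10))² + (8−9)² = 121 + 1 = 122
|WH|² = (1−(-5))² + (8−(-2))² = 36 + 100 = 136
Sorted ascending: F, G, H, … — the second-nearest is G.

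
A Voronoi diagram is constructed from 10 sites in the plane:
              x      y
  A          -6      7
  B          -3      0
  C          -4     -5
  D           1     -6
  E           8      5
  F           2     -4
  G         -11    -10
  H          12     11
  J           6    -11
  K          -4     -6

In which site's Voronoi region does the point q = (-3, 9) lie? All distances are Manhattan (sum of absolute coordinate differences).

d(q,A) = |-3−(-6)| + |9−7| = 3 + 2 = 5
d(q,B) = |-3−(-3)| + |9−0| = 0 + 9 = 9
d(q,C) = |-3−(-4)| + |9−(-5)| = 1 + 14 = 15
d(q,D) = |-3−1| + |9−(-6)| = 4 + 15 = 19
d(q,E) = |-3−8| + |9−5| = 11 + 4 = 15
d(q,F) = |-3−2| + |9−(-4)| = 5 + 13 = 18
d(q,G) = |-3−(-11)| + |9−(-10)| = 8 + 19 = 27
d(q,H) = |-3−12| + |9−11| = 15 + 2 = 17
d(q,J) = |-3−6| + |9−(-11)| = 9 + 20 = 29
d(q,K) = |-3−(-4)| + |9−(-6)| = 1 + 15 = 16
Minimum is at A.

A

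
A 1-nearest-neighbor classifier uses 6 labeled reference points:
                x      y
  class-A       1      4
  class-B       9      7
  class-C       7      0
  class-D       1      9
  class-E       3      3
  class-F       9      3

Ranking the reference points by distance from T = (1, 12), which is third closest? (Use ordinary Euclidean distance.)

Squared Euclidean distances:
d²(T, class-A) = (1−1)² + (12−4)² = 0 + 64 = 64
d²(T, class-B) = (1−9)² + (12−7)² = 64 + 25 = 89
d²(T, class-C) = (1−7)² + (12−0)² = 36 + 144 = 180
d²(T, class-D) = (1−1)² + (12−9)² = 0 + 9 = 9
d²(T, class-E) = (1−3)² + (12−3)² = 4 + 81 = 85
d²(T, class-F) = (1−9)² + (12−3)² = 64 + 81 = 145
Sorted ascending: class-D, class-A, class-E, class-B, … — the third-nearest is class-E.

class-E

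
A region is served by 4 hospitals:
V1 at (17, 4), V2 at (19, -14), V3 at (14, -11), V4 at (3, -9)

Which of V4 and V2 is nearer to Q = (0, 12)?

Compare squared distances:
|QV4|² = (0−3)² + (12−(-9))² = 9 + 441 = 450
|QV2|² = (0−19)² + (12−(-14))² = 361 + 676 = 1037
450 < 1037, so V4 is closer.

V4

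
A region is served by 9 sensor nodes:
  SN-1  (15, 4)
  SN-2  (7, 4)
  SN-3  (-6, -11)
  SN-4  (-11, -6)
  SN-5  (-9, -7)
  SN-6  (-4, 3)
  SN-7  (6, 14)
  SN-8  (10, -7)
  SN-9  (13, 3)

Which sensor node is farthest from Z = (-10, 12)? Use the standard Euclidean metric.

SN-8

Since √ is increasing, it suffices to compare squared distances:
d²(Z, SN-1) = 625 + 64 = 689
d²(Z, SN-2) = 289 + 64 = 353
d²(Z, SN-3) = 16 + 529 = 545
d²(Z, SN-4) = 1 + 324 = 325
d²(Z, SN-5) = 1 + 361 = 362
d²(Z, SN-6) = 36 + 81 = 117
d²(Z, SN-7) = 256 + 4 = 260
d²(Z, SN-8) = 400 + 361 = 761
d²(Z, SN-9) = 529 + 81 = 610
The largest is to SN-8.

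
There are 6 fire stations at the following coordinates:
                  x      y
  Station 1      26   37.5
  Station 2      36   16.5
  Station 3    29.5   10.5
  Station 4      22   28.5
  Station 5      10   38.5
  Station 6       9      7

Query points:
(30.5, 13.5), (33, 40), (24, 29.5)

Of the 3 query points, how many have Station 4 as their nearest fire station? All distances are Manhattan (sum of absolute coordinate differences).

1

(30.5, 13.5) — d to each: Station 1:28.5, Station 2:8.5, Station 3:4, Station 4:23.5, Station 5:45.5, Station 6:28 → nearest is Station 3
(33, 40) — d to each: Station 1:9.5, Station 2:26.5, Station 3:33, Station 4:22.5, Station 5:24.5, Station 6:57 → nearest is Station 1
(24, 29.5) — d to each: Station 1:10, Station 2:25, Station 3:24.5, Station 4:3, Station 5:23, Station 6:37.5 → nearest is Station 4
1 of the 3 points has Station 4 as nearest.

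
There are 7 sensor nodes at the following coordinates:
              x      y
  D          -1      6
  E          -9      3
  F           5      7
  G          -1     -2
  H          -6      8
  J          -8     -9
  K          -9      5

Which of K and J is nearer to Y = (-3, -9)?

Compare squared distances:
|YK|² = (-3−(-9))² + (-9−5)² = 36 + 196 = 232
|YJ|² = (-3−(-8))² + (-9−(-9))² = 25 + 0 = 25
232 > 25, so J is closer.

J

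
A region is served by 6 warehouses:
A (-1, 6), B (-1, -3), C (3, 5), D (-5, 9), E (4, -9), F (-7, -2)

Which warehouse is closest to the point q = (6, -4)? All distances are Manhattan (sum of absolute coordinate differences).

E

d(q,A) = 7 + 10 = 17
d(q,B) = 7 + 1 = 8
d(q,C) = 3 + 9 = 12
d(q,D) = 11 + 13 = 24
d(q,E) = 2 + 5 = 7
d(q,F) = 13 + 2 = 15
The smallest is to E, so q lies in the Voronoi region of E.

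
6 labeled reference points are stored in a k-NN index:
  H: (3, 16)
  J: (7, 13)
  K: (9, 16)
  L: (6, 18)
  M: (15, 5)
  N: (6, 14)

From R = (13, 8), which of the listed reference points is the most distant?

Since √ is increasing, it suffices to compare squared distances:
|RH|² = (13−3)² + (8−16)² = 100 + 64 = 164
|RJ|² = (13−7)² + (8−13)² = 36 + 25 = 61
|RK|² = (13−9)² + (8−16)² = 16 + 64 = 80
|RL|² = (13−6)² + (8−18)² = 49 + 100 = 149
|RM|² = (13−15)² + (8−5)² = 4 + 9 = 13
|RN|² = (13−6)² + (8−14)² = 49 + 36 = 85
The largest is to H.

H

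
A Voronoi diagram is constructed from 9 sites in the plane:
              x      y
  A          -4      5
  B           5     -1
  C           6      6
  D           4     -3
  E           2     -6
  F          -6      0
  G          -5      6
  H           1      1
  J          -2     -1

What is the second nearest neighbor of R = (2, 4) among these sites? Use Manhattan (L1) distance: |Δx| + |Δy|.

d(R,A) = |2−(-4)| + |4−5| = 6 + 1 = 7
d(R,B) = |2−5| + |4−(-1)| = 3 + 5 = 8
d(R,C) = |2−6| + |4−6| = 4 + 2 = 6
d(R,D) = |2−4| + |4−(-3)| = 2 + 7 = 9
d(R,E) = |2−2| + |4−(-6)| = 0 + 10 = 10
d(R,F) = |2−(-6)| + |4−0| = 8 + 4 = 12
d(R,G) = |2−(-5)| + |4−6| = 7 + 2 = 9
d(R,H) = |2−1| + |4−1| = 1 + 3 = 4
d(R,J) = |2−(-2)| + |4−(-1)| = 4 + 5 = 9
Sorted ascending: H, C, A, … — the second-nearest is C.

C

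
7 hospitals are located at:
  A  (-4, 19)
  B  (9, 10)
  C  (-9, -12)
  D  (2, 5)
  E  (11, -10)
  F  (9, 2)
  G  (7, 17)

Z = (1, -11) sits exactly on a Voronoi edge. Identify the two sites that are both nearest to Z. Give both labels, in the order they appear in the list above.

C and E

Squared distances from Z to each site:
|ZA|² = (1−(-4))² + (-11−19)² = 25 + 900 = 925
|ZB|² = (1−9)² + (-11−10)² = 64 + 441 = 505
|ZC|² = (1−(-9))² + (-11−(-12))² = 100 + 1 = 101
|ZD|² = (1−2)² + (-11−5)² = 1 + 256 = 257
|ZE|² = (1−11)² + (-11−(-10))² = 100 + 1 = 101
|ZF|² = (1−9)² + (-11−2)² = 64 + 169 = 233
|ZG|² = (1−7)² + (-11−17)² = 36 + 784 = 820
Z is equidistant from C and E (both at squared distance 101), and every other site is strictly farther — so Z lies on the C–E Voronoi edge.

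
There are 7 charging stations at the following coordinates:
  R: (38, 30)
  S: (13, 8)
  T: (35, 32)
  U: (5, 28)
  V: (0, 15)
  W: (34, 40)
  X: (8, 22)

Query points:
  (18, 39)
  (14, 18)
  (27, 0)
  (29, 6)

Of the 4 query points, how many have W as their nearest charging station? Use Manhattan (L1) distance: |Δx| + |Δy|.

(18, 39) — d to each: R:29, S:36, T:24, U:24, V:42, W:17, X:27 → nearest is W
(14, 18) — d to each: R:36, S:11, T:35, U:19, V:17, W:42, X:10 → nearest is X
(27, 0) — d to each: R:41, S:22, T:40, U:50, V:42, W:47, X:41 → nearest is S
(29, 6) — d to each: R:33, S:18, T:32, U:46, V:38, W:39, X:37 → nearest is S
1 of the 4 points has W as nearest.

1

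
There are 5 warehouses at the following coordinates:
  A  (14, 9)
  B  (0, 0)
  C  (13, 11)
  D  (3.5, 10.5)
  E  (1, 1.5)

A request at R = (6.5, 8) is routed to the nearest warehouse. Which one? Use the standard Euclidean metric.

D

Compare squared distances (the ordering matches that of the actual distances):
|RA|² = (6.5−14)² + (8−9)² = 56.25 + 1 = 57.25
|RB|² = (6.5−0)² + (8−0)² = 42.25 + 64 = 106.25
|RC|² = (6.5−13)² + (8−11)² = 42.25 + 9 = 51.25
|RD|² = (6.5−3.5)² + (8−10.5)² = 9 + 6.25 = 15.25
|RE|² = (6.5−1)² + (8−1.5)² = 30.25 + 42.25 = 72.5
D is nearest.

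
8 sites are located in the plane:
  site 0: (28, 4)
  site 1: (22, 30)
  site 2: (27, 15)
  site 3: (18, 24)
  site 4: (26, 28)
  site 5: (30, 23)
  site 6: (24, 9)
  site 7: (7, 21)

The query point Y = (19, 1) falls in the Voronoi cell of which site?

Since √ is increasing, it suffices to compare squared distances:
d²(Y, site 0) = 81 + 9 = 90
d²(Y, site 1) = 9 + 841 = 850
d²(Y, site 2) = 64 + 196 = 260
d²(Y, site 3) = 1 + 529 = 530
d²(Y, site 4) = 49 + 729 = 778
d²(Y, site 5) = 121 + 484 = 605
d²(Y, site 6) = 25 + 64 = 89
d²(Y, site 7) = 144 + 400 = 544
Minimum is at site 6.

site 6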